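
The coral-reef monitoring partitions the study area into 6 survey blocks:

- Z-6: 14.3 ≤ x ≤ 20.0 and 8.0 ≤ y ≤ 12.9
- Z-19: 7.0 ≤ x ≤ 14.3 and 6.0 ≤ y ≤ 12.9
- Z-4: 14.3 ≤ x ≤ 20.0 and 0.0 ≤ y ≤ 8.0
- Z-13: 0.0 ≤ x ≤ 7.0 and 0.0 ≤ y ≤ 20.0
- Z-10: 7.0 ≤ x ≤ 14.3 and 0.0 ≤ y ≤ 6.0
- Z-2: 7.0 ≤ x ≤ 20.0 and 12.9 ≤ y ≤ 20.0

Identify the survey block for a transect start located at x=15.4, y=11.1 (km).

Z-6

The point has x = 15.4 and y = 11.1.
Only Z-6 satisfies 14.3 ≤ x ≤ 20.0 and 8.0 ≤ y ≤ 12.9.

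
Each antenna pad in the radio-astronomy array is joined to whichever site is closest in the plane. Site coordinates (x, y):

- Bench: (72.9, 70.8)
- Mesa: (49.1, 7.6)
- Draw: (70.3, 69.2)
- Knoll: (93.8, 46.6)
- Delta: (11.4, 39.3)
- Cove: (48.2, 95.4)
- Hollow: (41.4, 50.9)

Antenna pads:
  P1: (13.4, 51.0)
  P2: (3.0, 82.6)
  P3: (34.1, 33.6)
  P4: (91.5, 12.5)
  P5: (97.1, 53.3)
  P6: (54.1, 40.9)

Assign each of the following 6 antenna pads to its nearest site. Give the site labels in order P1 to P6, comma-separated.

P1 → Delta (d²=140.89)
P2 → Delta (d²=1945.45)
P3 → Hollow (d²=352.58)
P4 → Knoll (d²=1168.10)
P5 → Knoll (d²=55.78)
P6 → Hollow (d²=261.29)

Delta, Delta, Hollow, Knoll, Knoll, Hollow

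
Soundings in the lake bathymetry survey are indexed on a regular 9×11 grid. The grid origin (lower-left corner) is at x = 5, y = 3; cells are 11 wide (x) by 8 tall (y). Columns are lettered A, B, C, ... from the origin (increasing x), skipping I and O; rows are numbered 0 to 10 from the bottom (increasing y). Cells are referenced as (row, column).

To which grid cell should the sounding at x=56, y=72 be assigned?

(8, E)

Column index: ⌊(56 − 5) / 11⌋ = ⌊4.636⌋ = 4 → column E
Row offset from origin: ⌊(72 − 3) / 8⌋ = ⌊8.625⌋ = 8 → row 8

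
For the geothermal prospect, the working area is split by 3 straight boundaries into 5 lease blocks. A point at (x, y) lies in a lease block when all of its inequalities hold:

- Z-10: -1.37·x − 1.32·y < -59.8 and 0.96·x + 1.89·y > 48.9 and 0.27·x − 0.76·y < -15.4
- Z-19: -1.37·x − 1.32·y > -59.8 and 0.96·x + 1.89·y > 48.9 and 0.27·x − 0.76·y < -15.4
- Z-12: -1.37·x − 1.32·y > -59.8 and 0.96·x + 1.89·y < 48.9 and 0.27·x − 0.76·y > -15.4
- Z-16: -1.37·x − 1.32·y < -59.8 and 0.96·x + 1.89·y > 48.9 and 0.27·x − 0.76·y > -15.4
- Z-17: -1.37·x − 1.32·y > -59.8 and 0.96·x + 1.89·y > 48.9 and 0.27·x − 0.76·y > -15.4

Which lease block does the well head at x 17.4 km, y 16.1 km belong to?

-1.37·17.4 − 1.32·16.1 = -45.090, which is > -59.8
0.96·17.4 + 1.89·16.1 = 47.133, which is < 48.9
0.27·17.4 − 0.76·16.1 = -7.538, which is > -15.4
This sign pattern matches Z-12.

Z-12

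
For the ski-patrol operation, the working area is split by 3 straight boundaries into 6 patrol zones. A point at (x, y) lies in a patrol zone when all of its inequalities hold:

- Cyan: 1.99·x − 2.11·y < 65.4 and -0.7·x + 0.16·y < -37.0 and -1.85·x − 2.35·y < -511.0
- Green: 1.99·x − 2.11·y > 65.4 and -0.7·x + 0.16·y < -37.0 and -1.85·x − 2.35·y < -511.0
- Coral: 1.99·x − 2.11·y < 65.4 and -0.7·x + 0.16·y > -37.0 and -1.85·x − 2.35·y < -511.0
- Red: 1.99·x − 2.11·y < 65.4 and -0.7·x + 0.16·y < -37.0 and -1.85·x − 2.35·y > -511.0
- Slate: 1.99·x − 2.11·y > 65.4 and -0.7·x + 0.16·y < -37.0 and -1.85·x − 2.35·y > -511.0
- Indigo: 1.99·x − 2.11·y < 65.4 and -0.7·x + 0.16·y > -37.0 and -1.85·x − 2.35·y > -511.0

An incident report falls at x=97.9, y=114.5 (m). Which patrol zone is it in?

Red

1.99·97.9 − 2.11·114.5 = -46.774, which is < 65.4
-0.7·97.9 + 0.16·114.5 = -50.210, which is < -37.0
-1.85·97.9 − 2.35·114.5 = -450.190, which is > -511.0
This sign pattern matches Red.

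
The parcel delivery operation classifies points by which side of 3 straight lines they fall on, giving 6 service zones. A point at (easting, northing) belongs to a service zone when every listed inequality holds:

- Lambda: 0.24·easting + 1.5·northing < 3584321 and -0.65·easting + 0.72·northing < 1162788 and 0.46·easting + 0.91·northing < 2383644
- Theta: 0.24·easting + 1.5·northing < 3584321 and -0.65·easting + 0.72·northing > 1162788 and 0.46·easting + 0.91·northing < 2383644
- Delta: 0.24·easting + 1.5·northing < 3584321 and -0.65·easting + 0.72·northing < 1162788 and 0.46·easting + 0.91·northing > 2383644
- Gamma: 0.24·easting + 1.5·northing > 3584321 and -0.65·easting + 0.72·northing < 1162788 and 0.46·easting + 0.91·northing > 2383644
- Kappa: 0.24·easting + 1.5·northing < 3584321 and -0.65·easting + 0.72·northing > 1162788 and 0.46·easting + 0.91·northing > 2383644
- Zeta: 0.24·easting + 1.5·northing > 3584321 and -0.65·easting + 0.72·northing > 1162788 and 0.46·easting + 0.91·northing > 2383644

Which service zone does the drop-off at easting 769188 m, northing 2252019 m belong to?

0.24·769188 + 1.5·2252019 = 3562633.620, which is < 3584321
-0.65·769188 + 0.72·2252019 = 1121481.480, which is < 1162788
0.46·769188 + 0.91·2252019 = 2403163.770, which is > 2383644
This sign pattern matches Delta.

Delta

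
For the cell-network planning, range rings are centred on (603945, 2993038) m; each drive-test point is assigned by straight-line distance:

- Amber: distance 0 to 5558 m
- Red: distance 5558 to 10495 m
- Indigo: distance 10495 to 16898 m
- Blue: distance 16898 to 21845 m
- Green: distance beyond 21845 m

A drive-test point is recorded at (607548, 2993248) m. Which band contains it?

Distance = √((607548−603945)² + (2993248−2993038)²) = √(12981609.000 + 44100.000) = 3609.115 m.
0 ≤ 3609.115 < 5558 → Amber.

Amber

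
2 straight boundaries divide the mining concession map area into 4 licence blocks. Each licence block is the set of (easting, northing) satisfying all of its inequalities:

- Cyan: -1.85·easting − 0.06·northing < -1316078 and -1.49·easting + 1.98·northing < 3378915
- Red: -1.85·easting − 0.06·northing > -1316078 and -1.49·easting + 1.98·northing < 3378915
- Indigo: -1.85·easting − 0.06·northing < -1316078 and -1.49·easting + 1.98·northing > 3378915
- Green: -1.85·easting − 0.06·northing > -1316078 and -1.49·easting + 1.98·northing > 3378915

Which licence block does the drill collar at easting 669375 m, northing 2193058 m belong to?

-1.85·669375 − 0.06·2193058 = -1369927.230, which is < -1316078
-1.49·669375 + 1.98·2193058 = 3344886.090, which is < 3378915
This sign pattern matches Cyan.

Cyan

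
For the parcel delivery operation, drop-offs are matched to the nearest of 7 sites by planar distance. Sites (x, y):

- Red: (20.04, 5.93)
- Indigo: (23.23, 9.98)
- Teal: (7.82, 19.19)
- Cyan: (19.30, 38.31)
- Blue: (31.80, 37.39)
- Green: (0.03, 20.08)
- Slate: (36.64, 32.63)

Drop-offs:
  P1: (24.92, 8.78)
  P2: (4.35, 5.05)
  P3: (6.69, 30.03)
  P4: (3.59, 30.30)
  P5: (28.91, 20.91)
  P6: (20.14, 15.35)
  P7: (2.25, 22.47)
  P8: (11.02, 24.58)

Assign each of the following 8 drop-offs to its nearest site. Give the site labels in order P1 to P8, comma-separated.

Indigo, Teal, Teal, Green, Indigo, Indigo, Green, Teal

P1 → Indigo (d²=4.30)
P2 → Teal (d²=211.98)
P3 → Teal (d²=118.78)
P4 → Green (d²=117.12)
P5 → Indigo (d²=151.73)
P6 → Indigo (d²=38.38)
P7 → Green (d²=10.64)
P8 → Teal (d²=39.29)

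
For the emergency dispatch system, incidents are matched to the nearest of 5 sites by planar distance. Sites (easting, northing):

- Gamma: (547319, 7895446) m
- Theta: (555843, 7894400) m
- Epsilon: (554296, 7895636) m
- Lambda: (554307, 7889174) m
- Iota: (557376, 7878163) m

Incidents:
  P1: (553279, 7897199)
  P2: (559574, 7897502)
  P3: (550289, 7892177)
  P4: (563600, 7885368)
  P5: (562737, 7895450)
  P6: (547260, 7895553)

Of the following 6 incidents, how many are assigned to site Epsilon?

P1 → Epsilon
P2 → Theta
P3 → Gamma
P4 → Iota
P5 → Theta
P6 → Gamma
1 of the 6 goes to Epsilon.

1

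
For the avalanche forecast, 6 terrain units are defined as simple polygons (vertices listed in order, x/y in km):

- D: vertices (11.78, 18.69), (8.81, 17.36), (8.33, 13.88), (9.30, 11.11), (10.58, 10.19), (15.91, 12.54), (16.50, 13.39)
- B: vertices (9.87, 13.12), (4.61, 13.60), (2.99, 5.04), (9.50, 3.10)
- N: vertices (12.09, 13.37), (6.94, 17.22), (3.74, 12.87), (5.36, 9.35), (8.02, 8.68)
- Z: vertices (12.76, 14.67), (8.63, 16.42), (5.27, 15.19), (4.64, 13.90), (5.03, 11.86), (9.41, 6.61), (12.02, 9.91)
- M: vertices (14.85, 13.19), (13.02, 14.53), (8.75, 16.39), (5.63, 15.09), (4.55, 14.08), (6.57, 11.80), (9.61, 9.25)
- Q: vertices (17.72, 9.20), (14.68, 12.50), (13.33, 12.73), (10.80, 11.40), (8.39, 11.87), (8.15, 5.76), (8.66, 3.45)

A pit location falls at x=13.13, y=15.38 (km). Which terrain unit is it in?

D

Cast a ray rightward from (13.13, 15.38). For each polygon, the edges (by vertex number in listed order) whose endpoints lie on opposite sides of y = 15.38, where each meets that height, and whether that is right or left of the point:
D: 2–3 at x≈8.537 (left), 7–1 at x≈14.728 (right) → 1 crossing.
B: no edge straddles that height → 0 crossings.
N: 1–2 at x≈9.401 (left), 2–3 at x≈5.586 (left) → 0 crossings.
Z: 1–2 at x≈11.084 (left), 2–3 at x≈5.789 (left) → 0 crossings.
M: 2–3 at x≈11.069 (left), 3–4 at x≈6.326 (left) → 0 crossings.
Q: no edge straddles that height → 0 crossings.
Only D has an odd count, so the point is inside D.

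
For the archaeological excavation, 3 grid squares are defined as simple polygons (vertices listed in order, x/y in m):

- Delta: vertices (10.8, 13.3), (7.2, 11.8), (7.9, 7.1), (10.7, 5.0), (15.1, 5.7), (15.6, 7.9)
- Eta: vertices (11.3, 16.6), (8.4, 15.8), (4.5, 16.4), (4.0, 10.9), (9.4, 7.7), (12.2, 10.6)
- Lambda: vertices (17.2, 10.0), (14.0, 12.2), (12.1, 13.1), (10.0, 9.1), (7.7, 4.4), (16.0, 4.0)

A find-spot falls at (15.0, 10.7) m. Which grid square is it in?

Lambda

Cast a ray rightward from (15.0, 10.7). For each polygon, the edges (by vertex number in listed order) whose endpoints lie on opposite sides of y = 10.7, where each meets that height, and whether that is right or left of the point:
Delta: 2–3 at x≈7.36 (left), 6–1 at x≈13.11 (left) → 0 crossings.
Eta: 4–5 at x≈4.34 (left), 6–1 at x≈12.18 (left) → 0 crossings.
Lambda: 1–2 at x≈16.18 (right), 3–4 at x≈10.84 (left) → 1 crossing.
Only Lambda has an odd count, so the point is inside Lambda.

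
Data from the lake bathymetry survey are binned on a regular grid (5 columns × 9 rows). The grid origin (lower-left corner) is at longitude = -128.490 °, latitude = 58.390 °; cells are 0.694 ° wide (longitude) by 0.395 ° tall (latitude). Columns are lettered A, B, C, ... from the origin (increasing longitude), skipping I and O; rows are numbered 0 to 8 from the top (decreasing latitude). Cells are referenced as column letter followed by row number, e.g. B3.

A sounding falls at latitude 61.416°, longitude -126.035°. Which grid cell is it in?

Column index: ⌊(-126.035 − -128.490) / 0.694⌋ = ⌊3.537⌋ = 3 → column D
Row offset from origin: ⌊(61.416 − 58.390) / 0.395⌋ = ⌊7.661⌋ = 7 → row 1 (counted from top)

D1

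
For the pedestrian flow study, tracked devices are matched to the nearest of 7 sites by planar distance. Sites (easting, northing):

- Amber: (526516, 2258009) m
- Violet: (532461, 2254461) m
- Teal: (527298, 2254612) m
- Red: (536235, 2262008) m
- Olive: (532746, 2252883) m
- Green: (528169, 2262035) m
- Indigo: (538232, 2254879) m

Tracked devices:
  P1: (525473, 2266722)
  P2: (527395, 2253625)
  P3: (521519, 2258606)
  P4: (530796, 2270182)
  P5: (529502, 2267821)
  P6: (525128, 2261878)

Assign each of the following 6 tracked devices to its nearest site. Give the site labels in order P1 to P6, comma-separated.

P1 → Green (d²=29236385.00)
P2 → Teal (d²=983578.00)
P3 → Amber (d²=25326418.00)
P4 → Green (d²=73274738.00)
P5 → Green (d²=35254685.00)
P6 → Green (d²=9272330.00)

Green, Teal, Amber, Green, Green, Green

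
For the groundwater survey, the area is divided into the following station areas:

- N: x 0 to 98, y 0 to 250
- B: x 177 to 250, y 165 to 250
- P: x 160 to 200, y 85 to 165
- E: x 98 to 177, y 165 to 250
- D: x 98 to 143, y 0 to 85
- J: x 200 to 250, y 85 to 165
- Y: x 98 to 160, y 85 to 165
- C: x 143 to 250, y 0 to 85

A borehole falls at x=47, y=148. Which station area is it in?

The point has x = 47 and y = 148.
Only N satisfies 0 ≤ x ≤ 98 and 0 ≤ y ≤ 250.

N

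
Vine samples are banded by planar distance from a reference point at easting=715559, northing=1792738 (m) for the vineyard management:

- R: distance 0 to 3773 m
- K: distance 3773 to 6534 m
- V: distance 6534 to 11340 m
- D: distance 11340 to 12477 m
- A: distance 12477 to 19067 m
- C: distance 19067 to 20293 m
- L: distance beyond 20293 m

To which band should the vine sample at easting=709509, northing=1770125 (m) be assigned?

Distance = √((709509−715559)² + (1770125−1792738)²) = √(36602500.000 + 511347769.000) = 23408.338 m.
20293 ≤ 23408.338 < ∞ → L.

L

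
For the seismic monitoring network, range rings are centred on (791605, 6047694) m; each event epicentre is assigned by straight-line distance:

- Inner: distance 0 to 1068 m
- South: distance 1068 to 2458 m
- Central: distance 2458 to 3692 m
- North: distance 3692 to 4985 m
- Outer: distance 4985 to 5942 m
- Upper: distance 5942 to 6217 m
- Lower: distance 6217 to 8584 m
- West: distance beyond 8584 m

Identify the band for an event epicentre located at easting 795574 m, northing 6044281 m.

Distance = √((795574−791605)² + (6044281−6047694)²) = √(15752961.000 + 11648569.000) = 5234.647 m.
4985 ≤ 5234.647 < 5942 → Outer.

Outer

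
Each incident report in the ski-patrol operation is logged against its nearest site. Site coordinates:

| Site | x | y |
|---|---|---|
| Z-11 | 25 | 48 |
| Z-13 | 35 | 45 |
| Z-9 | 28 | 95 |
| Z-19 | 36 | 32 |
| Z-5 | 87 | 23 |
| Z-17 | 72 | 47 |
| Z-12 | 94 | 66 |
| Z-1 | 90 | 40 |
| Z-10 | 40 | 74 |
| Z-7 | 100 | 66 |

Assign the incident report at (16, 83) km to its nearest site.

Squared distances to each site:
Z-11: 1306.000; Z-13: 1805.000; Z-9: 288.000; Z-19: 3001.000; Z-5: 8641.000; Z-17: 4432.000; Z-12: 6373.000; Z-1: 7325.000; Z-10: 657.000; Z-7: 7345.000.
Minimum at Z-9.

Z-9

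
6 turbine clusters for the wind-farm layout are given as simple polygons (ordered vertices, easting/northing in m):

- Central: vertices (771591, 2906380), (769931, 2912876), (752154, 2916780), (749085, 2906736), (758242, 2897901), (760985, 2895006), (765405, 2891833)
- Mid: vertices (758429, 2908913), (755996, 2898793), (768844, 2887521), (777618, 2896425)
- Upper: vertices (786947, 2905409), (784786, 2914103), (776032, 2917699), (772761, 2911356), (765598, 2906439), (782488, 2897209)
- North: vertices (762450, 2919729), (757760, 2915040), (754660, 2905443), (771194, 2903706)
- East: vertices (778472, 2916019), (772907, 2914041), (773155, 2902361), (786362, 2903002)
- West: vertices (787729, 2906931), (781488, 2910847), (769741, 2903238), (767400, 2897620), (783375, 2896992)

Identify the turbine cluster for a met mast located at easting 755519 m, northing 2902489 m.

Central

Cast a ray rightward from (755519, 2902489). For each polygon, the edges (by vertex number in listed order) whose endpoints lie on opposite sides of northing = 2902489, where each meets that height, and whether that is right or left of the point:
Central: 4–5 at easting≈753486.8 (left), 7–1 at easting≈769936.4 (right) → 1 crossing.
Mid: 1–2 at easting≈756884.6 (right), 4–1 at easting≈768300.1 (right) → 2 crossings.
Upper: 5–6 at easting≈772826.1 (right), 6–1 at easting≈785359.2 (right) → 2 crossings.
North: no edge straddles that height → 0 crossings.
East: 2–3 at easting≈773152.3 (right), 3–4 at easting≈775792.3 (right) → 2 crossings.
West: 3–4 at easting≈769428.9 (right), 5–1 at easting≈785783.1 (right) → 2 crossings.
Only Central has an odd count, so the point is inside Central.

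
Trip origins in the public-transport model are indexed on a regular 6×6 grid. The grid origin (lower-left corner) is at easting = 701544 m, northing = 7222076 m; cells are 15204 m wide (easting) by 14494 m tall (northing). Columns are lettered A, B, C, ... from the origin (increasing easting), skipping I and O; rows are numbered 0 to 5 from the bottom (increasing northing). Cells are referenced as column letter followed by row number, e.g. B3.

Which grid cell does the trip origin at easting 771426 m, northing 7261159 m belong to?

Column index: ⌊(771426 − 701544) / 15204⌋ = ⌊4.596⌋ = 4 → column E
Row offset from origin: ⌊(7261159 − 7222076) / 14494⌋ = ⌊2.696⌋ = 2 → row 2

E2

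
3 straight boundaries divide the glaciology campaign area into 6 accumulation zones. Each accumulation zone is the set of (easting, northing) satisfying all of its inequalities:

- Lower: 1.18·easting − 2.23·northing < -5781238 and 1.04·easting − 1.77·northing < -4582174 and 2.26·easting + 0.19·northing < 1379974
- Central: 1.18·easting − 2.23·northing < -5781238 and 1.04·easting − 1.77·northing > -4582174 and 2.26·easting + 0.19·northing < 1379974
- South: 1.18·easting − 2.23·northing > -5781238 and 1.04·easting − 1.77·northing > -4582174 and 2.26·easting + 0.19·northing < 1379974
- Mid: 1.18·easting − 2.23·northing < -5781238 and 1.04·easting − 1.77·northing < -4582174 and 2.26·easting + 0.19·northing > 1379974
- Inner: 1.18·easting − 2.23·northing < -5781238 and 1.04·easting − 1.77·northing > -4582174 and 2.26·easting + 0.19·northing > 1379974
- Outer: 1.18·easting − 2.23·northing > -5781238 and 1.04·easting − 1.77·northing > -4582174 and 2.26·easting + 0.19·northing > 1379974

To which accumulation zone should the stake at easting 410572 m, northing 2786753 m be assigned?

1.18·410572 − 2.23·2786753 = -5729984.230, which is > -5781238
1.04·410572 − 1.77·2786753 = -4505557.930, which is > -4582174
2.26·410572 + 0.19·2786753 = 1457375.790, which is > 1379974
This sign pattern matches Outer.

Outer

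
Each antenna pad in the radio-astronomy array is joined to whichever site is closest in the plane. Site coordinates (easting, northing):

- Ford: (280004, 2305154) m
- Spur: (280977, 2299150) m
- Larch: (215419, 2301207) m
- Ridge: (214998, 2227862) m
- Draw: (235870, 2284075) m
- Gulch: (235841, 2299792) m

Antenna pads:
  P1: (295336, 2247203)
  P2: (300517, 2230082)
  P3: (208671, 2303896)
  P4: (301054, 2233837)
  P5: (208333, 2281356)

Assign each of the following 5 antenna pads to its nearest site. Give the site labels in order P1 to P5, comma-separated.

P1 → Spur (d²=2904671690.00)
P2 → Spur (d²=5152200224.00)
P3 → Larch (d²=52766225.00)
P4 → Spur (d²=4668873898.00)
P5 → Larch (d²=444273597.00)

Spur, Spur, Larch, Spur, Larch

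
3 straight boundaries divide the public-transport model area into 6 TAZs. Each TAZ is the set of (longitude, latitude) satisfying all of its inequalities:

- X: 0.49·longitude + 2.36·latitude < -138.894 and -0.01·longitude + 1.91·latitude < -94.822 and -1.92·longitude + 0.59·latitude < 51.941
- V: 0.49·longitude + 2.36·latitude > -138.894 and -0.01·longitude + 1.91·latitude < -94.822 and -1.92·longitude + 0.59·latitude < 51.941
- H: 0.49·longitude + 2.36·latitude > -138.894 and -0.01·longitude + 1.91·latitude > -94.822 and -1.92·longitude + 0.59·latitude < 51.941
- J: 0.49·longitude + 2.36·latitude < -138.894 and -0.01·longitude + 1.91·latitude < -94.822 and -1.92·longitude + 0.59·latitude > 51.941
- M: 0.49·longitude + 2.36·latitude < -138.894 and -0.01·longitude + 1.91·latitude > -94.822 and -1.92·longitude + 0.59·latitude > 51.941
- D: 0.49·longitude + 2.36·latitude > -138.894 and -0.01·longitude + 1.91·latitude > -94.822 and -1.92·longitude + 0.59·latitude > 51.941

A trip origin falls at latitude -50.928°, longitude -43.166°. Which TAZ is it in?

0.49·-43.166 + 2.36·-50.928 = -141.341, which is < -138.894
-0.01·-43.166 + 1.91·-50.928 = -96.841, which is < -94.822
-1.92·-43.166 + 0.59·-50.928 = 52.831, which is > 51.941
This sign pattern matches J.

J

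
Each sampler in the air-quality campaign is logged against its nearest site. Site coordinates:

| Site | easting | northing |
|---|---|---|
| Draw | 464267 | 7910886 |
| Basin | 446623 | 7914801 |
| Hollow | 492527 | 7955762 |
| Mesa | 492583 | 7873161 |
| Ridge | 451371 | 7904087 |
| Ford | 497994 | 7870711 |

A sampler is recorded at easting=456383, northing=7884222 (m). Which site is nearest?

Squared distances to each site:
Draw: 773126352.000; Basin: 1030332841.000; Hollow: 6424360336.000; Mesa: 1432785721.000; Ridge: 419738369.000; Ford: 1914022442.000.
Minimum at Ridge.

Ridge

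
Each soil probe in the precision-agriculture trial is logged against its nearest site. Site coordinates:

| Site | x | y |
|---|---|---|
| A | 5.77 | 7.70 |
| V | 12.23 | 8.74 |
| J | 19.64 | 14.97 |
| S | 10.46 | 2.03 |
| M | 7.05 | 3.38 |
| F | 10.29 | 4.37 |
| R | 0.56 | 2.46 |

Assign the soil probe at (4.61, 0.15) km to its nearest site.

M

Squared distances to each site:
A: 58.348; V: 131.852; J: 445.533; S: 37.757; M: 16.386; F: 50.071; R: 21.739.
Minimum at M.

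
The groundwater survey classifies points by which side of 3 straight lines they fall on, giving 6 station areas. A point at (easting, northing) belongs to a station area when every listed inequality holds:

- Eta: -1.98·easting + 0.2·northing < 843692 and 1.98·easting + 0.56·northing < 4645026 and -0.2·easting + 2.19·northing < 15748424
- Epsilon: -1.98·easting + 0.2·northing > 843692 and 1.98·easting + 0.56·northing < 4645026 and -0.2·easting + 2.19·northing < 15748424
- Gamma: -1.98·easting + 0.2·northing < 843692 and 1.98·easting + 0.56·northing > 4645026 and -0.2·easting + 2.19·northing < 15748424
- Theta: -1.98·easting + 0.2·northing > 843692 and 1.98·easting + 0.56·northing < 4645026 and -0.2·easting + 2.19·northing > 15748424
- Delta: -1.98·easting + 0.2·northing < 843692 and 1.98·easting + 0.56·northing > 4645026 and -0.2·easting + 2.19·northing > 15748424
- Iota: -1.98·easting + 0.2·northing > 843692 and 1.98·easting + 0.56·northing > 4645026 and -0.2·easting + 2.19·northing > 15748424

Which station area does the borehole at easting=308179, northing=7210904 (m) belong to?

Gamma

-1.98·308179 + 0.2·7210904 = 831986.380, which is < 843692
1.98·308179 + 0.56·7210904 = 4648300.660, which is > 4645026
-0.2·308179 + 2.19·7210904 = 15730243.960, which is < 15748424
This sign pattern matches Gamma.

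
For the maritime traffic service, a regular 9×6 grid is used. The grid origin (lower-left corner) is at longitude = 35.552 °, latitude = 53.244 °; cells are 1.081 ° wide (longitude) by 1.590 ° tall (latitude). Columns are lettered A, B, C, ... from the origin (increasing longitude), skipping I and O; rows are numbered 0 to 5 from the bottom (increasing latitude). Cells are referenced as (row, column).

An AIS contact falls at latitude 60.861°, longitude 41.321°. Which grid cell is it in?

Column index: ⌊(41.321 − 35.552) / 1.081⌋ = ⌊5.337⌋ = 5 → column F
Row offset from origin: ⌊(60.861 − 53.244) / 1.590⌋ = ⌊4.791⌋ = 4 → row 4

(4, F)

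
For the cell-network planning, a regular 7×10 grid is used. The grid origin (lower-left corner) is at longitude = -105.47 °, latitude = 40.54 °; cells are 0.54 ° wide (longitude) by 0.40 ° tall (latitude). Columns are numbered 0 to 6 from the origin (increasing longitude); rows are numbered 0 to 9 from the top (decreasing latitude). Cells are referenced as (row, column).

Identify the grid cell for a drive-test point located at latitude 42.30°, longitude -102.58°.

(5, 5)

Column index: ⌊(-102.58 − -105.47) / 0.54⌋ = ⌊5.352⌋ = 5
Row offset from origin: ⌊(42.30 − 40.54) / 0.40⌋ = ⌊4.400⌋ = 4 → row 5 (counted from top)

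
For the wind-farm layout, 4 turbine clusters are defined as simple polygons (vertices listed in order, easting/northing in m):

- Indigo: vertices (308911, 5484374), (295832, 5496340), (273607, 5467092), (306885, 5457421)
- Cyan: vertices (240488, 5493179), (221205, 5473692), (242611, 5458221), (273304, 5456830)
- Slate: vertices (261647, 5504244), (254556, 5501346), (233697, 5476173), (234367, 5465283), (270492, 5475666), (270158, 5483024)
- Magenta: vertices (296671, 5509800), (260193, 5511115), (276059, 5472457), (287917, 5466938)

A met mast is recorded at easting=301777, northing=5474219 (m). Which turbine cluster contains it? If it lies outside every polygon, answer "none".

Indigo

Cast a ray rightward from (301777, 5474219). For each polygon, the edges (by vertex number in listed order) whose endpoints lie on opposite sides of northing = 5474219, where each meets that height, and whether that is right or left of the point:
Indigo: 2–3 at easting≈279022.7 (left), 4–1 at easting≈308147.7 (right) → 1 crossing.
Cyan: 1–2 at easting≈221726.5 (left), 4–1 at easting≈257605.2 (left) → 0 crossings.
Slate: 3–4 at easting≈233817.2 (left), 4–5 at easting≈265457.5 (left) → 0 crossings.
Magenta: 2–3 at easting≈275335.8 (left), 4–1 at easting≈289404.0 (left) → 0 crossings.
Only Indigo has an odd count, so the point is inside Indigo.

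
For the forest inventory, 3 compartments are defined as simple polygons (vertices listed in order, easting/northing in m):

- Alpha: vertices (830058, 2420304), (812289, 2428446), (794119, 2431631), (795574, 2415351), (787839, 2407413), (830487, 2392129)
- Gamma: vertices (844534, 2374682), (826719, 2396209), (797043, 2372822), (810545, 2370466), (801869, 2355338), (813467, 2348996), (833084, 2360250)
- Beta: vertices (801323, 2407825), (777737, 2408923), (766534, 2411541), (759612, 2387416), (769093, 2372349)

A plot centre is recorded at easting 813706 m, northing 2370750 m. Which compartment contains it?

Gamma

Cast a ray rightward from (813706, 2370750). For each polygon, the edges (by vertex number in listed order) whose endpoints lie on opposite sides of northing = 2370750, where each meets that height, and whether that is right or left of the point:
Alpha: no edge straddles that height → 0 crossings.
Gamma: 3–4 at easting≈808917.4 (left), 7–1 at easting≈841414.4 (right) → 1 crossing.
Beta: no edge straddles that height → 0 crossings.
Only Gamma has an odd count, so the point is inside Gamma.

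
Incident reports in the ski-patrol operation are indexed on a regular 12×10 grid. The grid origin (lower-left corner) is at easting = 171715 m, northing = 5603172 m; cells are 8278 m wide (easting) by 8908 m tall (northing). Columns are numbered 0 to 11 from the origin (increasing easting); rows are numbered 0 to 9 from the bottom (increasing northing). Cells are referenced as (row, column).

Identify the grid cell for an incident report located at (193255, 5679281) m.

Column index: ⌊(193255 − 171715) / 8278⌋ = ⌊2.602⌋ = 2
Row offset from origin: ⌊(5679281 − 5603172) / 8908⌋ = ⌊8.544⌋ = 8 → row 8

(8, 2)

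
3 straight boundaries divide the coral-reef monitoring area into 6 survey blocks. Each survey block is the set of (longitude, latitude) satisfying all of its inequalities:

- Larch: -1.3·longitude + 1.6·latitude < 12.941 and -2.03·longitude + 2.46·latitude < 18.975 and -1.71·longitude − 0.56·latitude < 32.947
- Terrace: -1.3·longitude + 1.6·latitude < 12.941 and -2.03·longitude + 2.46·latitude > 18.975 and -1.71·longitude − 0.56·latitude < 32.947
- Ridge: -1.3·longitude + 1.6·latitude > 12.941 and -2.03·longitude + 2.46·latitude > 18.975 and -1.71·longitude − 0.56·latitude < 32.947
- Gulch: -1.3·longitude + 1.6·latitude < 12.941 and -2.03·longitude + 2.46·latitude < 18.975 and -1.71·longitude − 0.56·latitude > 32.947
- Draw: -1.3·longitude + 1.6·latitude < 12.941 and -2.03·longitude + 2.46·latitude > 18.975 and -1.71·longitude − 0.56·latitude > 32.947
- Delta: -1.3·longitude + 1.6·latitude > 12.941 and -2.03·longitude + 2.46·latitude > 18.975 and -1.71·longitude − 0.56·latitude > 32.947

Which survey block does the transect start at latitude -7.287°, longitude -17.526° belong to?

-1.3·-17.526 + 1.6·-7.287 = 11.125, which is < 12.941
-2.03·-17.526 + 2.46·-7.287 = 17.652, which is < 18.975
-1.71·-17.526 − 0.56·-7.287 = 34.050, which is > 32.947
This sign pattern matches Gulch.

Gulch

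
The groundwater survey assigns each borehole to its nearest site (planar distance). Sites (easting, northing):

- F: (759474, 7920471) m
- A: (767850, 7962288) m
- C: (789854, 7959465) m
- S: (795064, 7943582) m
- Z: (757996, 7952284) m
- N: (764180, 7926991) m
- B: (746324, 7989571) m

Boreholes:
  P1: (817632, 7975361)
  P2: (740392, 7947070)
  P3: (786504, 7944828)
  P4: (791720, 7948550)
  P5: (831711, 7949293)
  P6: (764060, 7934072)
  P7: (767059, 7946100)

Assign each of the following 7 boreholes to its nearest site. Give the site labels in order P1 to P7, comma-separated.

C, Z, S, S, S, N, Z

P1 → C (d²=1024300100.00)
P2 → Z (d²=337086612.00)
P3 → S (d²=74826116.00)
P4 → S (d²=35863360.00)
P5 → S (d²=1375618130.00)
P6 → N (d²=50154961.00)
P7 → Z (d²=120379825.00)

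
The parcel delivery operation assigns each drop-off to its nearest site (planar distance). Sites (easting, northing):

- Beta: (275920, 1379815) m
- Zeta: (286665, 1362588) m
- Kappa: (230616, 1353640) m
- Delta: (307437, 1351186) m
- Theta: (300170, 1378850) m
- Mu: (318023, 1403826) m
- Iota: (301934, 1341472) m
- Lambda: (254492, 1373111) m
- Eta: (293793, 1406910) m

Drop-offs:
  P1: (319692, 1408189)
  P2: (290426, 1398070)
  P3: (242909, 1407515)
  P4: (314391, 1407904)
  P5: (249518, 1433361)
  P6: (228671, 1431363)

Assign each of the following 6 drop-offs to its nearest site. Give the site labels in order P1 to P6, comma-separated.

P1 → Mu (d²=21821330.00)
P2 → Eta (d²=89482289.00)
P3 → Lambda (d²=1317801105.00)
P4 → Mu (d²=29821508.00)
P5 → Eta (d²=2659931026.00)
P6 → Lambda (d²=4060019545.00)

Mu, Eta, Lambda, Mu, Eta, Lambda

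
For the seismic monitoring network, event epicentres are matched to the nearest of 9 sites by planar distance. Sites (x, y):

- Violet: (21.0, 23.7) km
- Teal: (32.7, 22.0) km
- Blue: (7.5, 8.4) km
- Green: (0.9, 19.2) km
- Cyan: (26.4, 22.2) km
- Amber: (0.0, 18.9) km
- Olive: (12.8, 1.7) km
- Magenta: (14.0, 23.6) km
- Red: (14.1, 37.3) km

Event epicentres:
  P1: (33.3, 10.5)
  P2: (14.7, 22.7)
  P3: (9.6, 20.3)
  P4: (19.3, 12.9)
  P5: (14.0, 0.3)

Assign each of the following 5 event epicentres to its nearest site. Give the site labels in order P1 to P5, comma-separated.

Teal, Magenta, Magenta, Violet, Olive

P1 → Teal (d²=132.61)
P2 → Magenta (d²=1.30)
P3 → Magenta (d²=30.25)
P4 → Violet (d²=119.53)
P5 → Olive (d²=3.40)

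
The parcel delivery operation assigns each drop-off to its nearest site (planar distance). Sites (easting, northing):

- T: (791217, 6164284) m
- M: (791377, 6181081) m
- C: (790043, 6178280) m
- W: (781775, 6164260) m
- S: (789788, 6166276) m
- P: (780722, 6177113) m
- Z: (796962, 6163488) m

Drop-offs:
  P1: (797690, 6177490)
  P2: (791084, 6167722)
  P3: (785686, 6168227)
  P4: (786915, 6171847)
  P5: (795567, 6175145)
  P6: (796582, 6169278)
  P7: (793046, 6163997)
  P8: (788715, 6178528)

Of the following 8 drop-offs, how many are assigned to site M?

1

P1 → M
P2 → S
P3 → S
P4 → S
P5 → C
P6 → Z
P7 → T
P8 → C
1 of the 8 goes to M.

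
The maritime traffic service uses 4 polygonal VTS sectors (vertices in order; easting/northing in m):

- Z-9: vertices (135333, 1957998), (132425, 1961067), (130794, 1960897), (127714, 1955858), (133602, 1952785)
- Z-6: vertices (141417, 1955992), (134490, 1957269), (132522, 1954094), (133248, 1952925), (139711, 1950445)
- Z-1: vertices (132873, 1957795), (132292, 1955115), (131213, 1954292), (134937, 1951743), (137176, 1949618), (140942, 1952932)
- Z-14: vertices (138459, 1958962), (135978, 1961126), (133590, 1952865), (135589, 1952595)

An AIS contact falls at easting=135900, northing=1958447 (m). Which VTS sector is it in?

Z-14

Cast a ray rightward from (135900, 1958447). For each polygon, the edges (by vertex number in listed order) whose endpoints lie on opposite sides of northing = 1958447, where each meets that height, and whether that is right or left of the point:
Z-9: 1–2 at easting≈134907.6 (left), 3–4 at easting≈129296.5 (left) → 0 crossings.
Z-6: no edge straddles that height → 0 crossings.
Z-1: no edge straddles that height → 0 crossings.
Z-14: 2–3 at easting≈135203.6 (left), 4–1 at easting≈138226.9 (right) → 1 crossing.
Only Z-14 has an odd count, so the point is inside Z-14.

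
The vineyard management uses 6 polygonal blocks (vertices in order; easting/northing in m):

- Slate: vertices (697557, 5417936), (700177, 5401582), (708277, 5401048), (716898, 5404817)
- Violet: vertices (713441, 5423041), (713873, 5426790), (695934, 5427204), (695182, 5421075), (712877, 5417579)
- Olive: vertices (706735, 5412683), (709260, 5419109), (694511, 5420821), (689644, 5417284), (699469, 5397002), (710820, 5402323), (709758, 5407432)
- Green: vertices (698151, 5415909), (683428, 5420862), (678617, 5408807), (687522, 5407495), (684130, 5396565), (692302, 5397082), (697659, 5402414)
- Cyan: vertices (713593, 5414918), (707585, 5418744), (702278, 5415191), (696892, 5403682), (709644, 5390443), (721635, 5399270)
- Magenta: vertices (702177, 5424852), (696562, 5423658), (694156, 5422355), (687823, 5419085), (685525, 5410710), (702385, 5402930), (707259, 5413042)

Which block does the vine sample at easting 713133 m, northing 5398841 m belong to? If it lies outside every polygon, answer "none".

Cast a ray rightward from (713133, 5398841). For each polygon, the edges (by vertex number in listed order) whose endpoints lie on opposite sides of northing = 5398841, where each meets that height, and whether that is right or left of the point:
Slate: no edge straddles that height → 0 crossings.
Violet: no edge straddles that height → 0 crossings.
Olive: 4–5 at easting≈698578.2 (left), 5–6 at easting≈703392.0 (left) → 0 crossings.
Green: 4–5 at easting≈684836.3 (left), 6–7 at easting≈694069.2 (left) → 0 crossings.
Cyan: 4–5 at easting≈701554.9 (left), 5–6 at easting≈721052.2 (right) → 1 crossing.
Magenta: no edge straddles that height → 0 crossings.
Only Cyan has an odd count, so the point is inside Cyan.

Cyan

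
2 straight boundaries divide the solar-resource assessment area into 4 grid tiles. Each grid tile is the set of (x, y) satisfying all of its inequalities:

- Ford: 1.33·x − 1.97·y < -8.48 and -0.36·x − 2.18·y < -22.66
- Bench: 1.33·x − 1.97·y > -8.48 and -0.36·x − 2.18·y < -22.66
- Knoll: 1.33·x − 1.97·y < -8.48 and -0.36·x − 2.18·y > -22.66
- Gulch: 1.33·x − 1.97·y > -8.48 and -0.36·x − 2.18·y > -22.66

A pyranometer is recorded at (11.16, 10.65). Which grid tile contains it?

Bench

1.33·11.16 − 1.97·10.65 = -6.138, which is > -8.48
-0.36·11.16 − 2.18·10.65 = -27.235, which is < -22.66
This sign pattern matches Bench.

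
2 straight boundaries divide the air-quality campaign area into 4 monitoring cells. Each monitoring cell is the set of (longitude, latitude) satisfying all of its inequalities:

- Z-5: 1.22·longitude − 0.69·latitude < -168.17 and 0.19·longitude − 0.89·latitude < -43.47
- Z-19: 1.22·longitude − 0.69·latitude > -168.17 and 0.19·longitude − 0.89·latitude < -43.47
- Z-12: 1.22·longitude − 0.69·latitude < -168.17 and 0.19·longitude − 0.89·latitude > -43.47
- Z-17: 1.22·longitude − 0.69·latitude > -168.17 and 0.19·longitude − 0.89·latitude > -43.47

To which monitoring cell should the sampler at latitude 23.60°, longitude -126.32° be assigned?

1.22·-126.32 − 0.69·23.60 = -170.394, which is < -168.17
0.19·-126.32 − 0.89·23.60 = -45.005, which is < -43.47
This sign pattern matches Z-5.

Z-5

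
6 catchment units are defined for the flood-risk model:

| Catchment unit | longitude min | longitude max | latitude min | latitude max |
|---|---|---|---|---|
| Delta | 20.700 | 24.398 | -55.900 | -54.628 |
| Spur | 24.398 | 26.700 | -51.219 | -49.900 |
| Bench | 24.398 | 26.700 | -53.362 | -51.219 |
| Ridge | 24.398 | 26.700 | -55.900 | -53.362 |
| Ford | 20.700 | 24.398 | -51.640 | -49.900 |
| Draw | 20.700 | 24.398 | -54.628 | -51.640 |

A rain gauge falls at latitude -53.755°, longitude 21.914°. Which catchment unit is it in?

The point has longitude = 21.914 and latitude = -53.755.
Only Draw satisfies 20.700 ≤ longitude ≤ 24.398 and -54.628 ≤ latitude ≤ -51.640.

Draw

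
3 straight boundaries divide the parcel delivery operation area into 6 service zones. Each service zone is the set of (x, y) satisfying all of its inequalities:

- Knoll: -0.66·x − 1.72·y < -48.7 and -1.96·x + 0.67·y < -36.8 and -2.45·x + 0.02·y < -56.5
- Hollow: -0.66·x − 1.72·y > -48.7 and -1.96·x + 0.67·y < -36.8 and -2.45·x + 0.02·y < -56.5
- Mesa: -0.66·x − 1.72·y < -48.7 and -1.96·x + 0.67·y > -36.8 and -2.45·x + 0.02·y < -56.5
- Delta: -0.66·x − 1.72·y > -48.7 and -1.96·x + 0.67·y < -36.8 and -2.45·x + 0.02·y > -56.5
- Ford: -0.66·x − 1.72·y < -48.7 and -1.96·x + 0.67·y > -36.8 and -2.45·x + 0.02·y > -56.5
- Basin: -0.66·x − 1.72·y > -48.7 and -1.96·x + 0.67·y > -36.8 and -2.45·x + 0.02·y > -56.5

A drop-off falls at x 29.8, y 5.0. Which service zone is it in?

-0.66·29.8 − 1.72·5.0 = -28.268, which is > -48.7
-1.96·29.8 + 0.67·5.0 = -55.058, which is < -36.8
-2.45·29.8 + 0.02·5.0 = -72.910, which is < -56.5
This sign pattern matches Hollow.

Hollow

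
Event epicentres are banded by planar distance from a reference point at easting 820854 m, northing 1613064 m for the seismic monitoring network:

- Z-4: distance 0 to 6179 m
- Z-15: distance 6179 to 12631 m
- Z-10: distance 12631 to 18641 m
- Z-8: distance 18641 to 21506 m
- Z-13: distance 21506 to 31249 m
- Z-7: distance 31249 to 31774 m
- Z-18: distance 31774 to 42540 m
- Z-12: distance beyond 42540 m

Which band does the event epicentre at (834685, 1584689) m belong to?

Z-7

Distance = √((834685−820854)² + (1584689−1613064)²) = √(191296561.000 + 805140625.000) = 31566.393 m.
31249 ≤ 31566.393 < 31774 → Z-7.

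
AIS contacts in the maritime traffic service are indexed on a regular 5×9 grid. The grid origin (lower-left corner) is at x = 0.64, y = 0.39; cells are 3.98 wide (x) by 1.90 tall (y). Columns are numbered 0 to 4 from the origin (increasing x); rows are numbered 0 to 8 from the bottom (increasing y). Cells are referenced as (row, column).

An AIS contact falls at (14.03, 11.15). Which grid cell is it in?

(5, 3)

Column index: ⌊(14.03 − 0.64) / 3.98⌋ = ⌊3.364⌋ = 3
Row offset from origin: ⌊(11.15 − 0.39) / 1.90⌋ = ⌊5.663⌋ = 5 → row 5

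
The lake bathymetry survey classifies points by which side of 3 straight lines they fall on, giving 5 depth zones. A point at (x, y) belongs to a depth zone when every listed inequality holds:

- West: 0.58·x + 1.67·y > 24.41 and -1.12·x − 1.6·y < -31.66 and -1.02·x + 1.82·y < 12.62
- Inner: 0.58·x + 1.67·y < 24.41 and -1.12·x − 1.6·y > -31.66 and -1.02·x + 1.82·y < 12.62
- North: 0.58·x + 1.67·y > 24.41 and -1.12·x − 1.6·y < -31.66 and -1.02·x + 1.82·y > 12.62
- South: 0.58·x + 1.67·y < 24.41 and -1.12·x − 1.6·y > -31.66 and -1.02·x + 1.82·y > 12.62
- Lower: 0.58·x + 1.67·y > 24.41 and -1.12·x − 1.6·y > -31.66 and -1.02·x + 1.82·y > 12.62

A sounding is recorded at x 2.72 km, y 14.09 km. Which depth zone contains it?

Lower

0.58·2.72 + 1.67·14.09 = 25.108, which is > 24.41
-1.12·2.72 − 1.6·14.09 = -25.590, which is > -31.66
-1.02·2.72 + 1.82·14.09 = 22.869, which is > 12.62
This sign pattern matches Lower.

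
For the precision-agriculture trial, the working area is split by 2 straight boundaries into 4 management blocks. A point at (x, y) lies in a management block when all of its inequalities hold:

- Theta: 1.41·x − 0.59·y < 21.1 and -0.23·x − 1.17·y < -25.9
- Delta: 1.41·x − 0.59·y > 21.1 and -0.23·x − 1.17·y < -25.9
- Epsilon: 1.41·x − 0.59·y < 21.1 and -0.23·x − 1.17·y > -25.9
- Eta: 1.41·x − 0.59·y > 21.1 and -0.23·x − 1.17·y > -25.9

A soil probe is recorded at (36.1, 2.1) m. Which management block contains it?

1.41·36.1 − 0.59·2.1 = 49.662, which is > 21.1
-0.23·36.1 − 1.17·2.1 = -10.760, which is > -25.9
This sign pattern matches Eta.

Eta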